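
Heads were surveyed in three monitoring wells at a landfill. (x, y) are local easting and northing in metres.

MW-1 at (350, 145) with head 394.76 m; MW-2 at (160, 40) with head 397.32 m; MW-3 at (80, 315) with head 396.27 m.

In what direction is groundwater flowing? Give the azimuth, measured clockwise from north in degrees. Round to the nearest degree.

056°

Taking MW-1 as reference: MW-2−MW-1 = (-190, -105, +2.56); MW-3−MW-1 = (-270, 170, +1.51).
Determinant of the coordinate differences = (-190)·170 − (-270)·(-105) = -60650.
∂h/∂x = [(+2.56)·170 − (+1.51)·(-105)] / -60650 = -0.009790
∂h/∂y = [(-190)·(+1.51) − (-270)·(+2.56)] / -60650 = -0.006666
Flow direction (−∇h) has components (+0.009790 E, +0.006666 N).
Azimuth = atan2(E, N) = atan2(+0.009790, +0.006666) = 55.7° ≈ 056°.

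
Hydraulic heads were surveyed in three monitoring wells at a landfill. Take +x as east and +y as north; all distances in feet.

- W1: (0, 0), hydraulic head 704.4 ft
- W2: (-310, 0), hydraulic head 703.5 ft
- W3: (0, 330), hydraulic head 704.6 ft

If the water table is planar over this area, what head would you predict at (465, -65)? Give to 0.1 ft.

705.7 ft

∂h/∂x = (703.5 − 704.4) / (-310 − 0) = +0.002903
∂h/∂y = (704.6 − 704.4) / (330 − 0) = +0.0006061
h(465, -65) = 704.4 + (+0.002903)·(465) + (+0.0006061)·(-65) = 704.4 +1.350 -0.039 = 705.711 ft.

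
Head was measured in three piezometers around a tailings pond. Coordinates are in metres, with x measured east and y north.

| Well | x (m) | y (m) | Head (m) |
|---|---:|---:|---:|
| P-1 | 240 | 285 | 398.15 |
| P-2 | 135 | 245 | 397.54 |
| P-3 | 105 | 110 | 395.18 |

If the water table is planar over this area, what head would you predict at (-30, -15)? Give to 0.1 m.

Differences from P-1: to P-2 (Δx, Δy, Δh) = (-105, -40, -0.61); to P-3 = (-135, -175, -2.97).
Determinant of the coordinate differences = (-105)·(-175) − (-135)·(-40) = 12975.
∂h/∂x = [(-0.61)·(-175) − (-2.97)·(-40)] / 12975 = -0.0009287
∂h/∂y = [(-105)·(-2.97) − (-135)·(-0.61)] / 12975 = +0.01769
h(-30, -15) = 398.15 + (-0.0009287)·(-270) + (+0.01769)·(-300) = 398.15 +0.251 -5.306 = 393.094 m.

393.1 m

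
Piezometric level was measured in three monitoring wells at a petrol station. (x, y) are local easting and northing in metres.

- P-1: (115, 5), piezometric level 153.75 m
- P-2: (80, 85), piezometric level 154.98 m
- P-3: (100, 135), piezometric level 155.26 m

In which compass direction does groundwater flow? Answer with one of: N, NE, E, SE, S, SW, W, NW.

With h = a·x + b·y + c and P-1 as origin, the differences give:
  (-35)·a + 80·b = +1.23
  (-15)·a + 130·b = +1.51
Eliminate b (×130 and ×80, subtract): -3350·a = 39.100 → a = ∂h/∂x = -0.01167
Back-substitute: b = ∂h/∂y = +0.01027.
Flow = −∇h = (+0.01167 east, -0.01027 north), which points southeast.

SE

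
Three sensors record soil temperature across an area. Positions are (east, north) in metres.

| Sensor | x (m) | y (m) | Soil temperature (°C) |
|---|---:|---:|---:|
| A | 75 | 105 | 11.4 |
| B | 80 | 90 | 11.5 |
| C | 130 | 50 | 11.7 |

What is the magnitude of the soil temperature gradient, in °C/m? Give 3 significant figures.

With T = a·x + b·y + c and A as origin, the differences give:
  5·a + (-15)·b = +0.1
  55·a + (-55)·b = +0.3
Eliminate b (×(-55) and ×(-15), subtract): 550·a = -1.00 → a = ∂T/∂x = -0.001818
Back-substitute: b = ∂T/∂y = -0.007273.
|∇f| = √(-0.001818² + -0.007273²) = 0.007497 °C/m

0.00750 °C/m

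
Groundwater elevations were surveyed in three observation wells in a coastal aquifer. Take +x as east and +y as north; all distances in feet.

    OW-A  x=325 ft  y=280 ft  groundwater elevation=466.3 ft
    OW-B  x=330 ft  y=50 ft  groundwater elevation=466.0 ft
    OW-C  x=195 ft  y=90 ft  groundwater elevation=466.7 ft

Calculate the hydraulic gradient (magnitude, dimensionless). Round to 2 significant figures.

Differences from OW-A: to OW-B (Δx, Δy, Δh) = (5, -230, -0.3); to OW-C = (-130, -190, +0.4).
Determinant of the coordinate differences = 5·(-190) − (-130)·(-230) = -30850.
∂h/∂x = [(-0.3)·(-190) − (+0.4)·(-230)] / -30850 = -0.004830
∂h/∂y = [5·(+0.4) − (-130)·(-0.3)] / -30850 = +0.001199
|∇h| = √(-0.004830² + 0.001199²) = 0.004977

0.0050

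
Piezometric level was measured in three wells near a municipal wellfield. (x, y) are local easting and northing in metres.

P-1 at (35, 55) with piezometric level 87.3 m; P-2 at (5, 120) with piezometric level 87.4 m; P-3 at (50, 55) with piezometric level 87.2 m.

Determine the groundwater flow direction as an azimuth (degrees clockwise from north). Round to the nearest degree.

With h = a·x + b·y + c and P-1 as origin, the differences give:
  (-30)·a + 65·b = +0.1
  15·a + 0·b = -0.1
Eliminate b (×0 and ×65, subtract): -975·a = 6.50 → a = ∂h/∂x = -0.006667
Back-substitute: b = ∂h/∂y = -0.001538.
Flow direction (−∇h) has components (+0.006667 E, +0.001538 N).
Azimuth = atan2(E, N) = atan2(+0.006667, +0.001538) = 77.0° ≈ 077°.

077°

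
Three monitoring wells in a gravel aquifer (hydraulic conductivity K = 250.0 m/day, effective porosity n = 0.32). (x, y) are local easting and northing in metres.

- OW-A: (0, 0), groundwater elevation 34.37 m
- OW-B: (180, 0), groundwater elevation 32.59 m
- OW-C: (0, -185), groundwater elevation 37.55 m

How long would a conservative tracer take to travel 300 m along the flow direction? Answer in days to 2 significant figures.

19 days

∂h/∂x = (32.59 − 34.37) / (180 − 0) = -0.009889
∂h/∂y = (37.55 − 34.37) / (-185 − 0) = -0.01719
|∇h| = √(-0.009889² + -0.01719²) = 0.01983
Seepage velocity v = K·i/n = 250.0 × 0.01983 / 0.32 = 15.49 m/day.
t = 300 / 15.49 = 19.37 days.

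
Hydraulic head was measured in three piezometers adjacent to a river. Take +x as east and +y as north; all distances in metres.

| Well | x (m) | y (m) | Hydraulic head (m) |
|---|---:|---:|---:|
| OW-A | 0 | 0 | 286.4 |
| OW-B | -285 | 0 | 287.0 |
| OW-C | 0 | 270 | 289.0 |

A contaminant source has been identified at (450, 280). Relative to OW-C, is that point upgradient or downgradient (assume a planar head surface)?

∂h/∂x = (287.0 − 286.4) / (-285 − 0) = -0.002105
∂h/∂y = (289.0 − 286.4) / (270 − 0) = +0.009630
Head at (450, 280) = 286.4 + (-0.002105)·(450) + (+0.009630)·(280) = 288.15 m.
That is lower than the 289.0 m at OW-C, so the point is downgradient.

downgradient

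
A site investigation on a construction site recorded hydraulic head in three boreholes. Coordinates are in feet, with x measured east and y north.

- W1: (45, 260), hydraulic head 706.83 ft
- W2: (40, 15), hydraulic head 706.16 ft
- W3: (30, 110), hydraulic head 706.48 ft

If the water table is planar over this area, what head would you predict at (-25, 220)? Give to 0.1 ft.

707.1 ft

Taking W1 as reference: W2−W1 = (-5, -245, -0.67); W3−W1 = (-15, -150, -0.35).
Determinant of the coordinate differences = (-5)·(-150) − (-15)·(-245) = -2925.
∂h/∂x = [(-0.67)·(-150) − (-0.35)·(-245)] / -2925 = -0.005043
∂h/∂y = [(-5)·(-0.35) − (-15)·(-0.67)] / -2925 = +0.002838
h(-25, 220) = 706.83 + (-0.005043)·(-70) + (+0.002838)·(-40) = 706.83 +0.353 -0.114 = 707.069 ft.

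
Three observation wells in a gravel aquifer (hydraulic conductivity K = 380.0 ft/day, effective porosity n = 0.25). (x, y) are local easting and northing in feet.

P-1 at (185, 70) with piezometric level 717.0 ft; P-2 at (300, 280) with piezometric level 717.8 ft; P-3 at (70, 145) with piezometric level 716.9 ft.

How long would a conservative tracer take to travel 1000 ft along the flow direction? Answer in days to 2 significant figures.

Taking P-1 as reference: P-2−P-1 = (115, 210, +0.8); P-3−P-1 = (-115, 75, -0.1).
Solve a·Δx + b·Δy = Δh: det = 115·75 − (-115)·210 = 32775.
∂h/∂x = [(+0.8)·75 − (-0.1)·210] / 32775 = +0.002471
∂h/∂y = [115·(-0.1) − (-115)·(+0.8)] / 32775 = +0.002456
|∇h| = √(0.002471² + 0.002456²) = 0.003484
Seepage velocity v = K·i/n = 380.0 × 0.003484 / 0.25 = 5.296 ft/day.
t = 1000 / 5.296 = 188.8 days.

190 days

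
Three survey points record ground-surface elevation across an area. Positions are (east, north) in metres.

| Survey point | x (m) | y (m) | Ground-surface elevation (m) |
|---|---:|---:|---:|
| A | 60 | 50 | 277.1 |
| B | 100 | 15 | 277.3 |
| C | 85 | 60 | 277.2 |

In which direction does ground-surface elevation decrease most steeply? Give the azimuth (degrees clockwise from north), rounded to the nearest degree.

280°

Taking A as reference: B−A = (40, -35, +0.2); C−A = (25, 10, +0.1).
Determinant of the coordinate differences = 40·10 − 25·(-35) = 1275.
∂z/∂x = [(+0.2)·10 − (+0.1)·(-35)] / 1275 = +0.004314
∂z/∂y = [40·(+0.1) − 25·(+0.2)] / 1275 = -0.0007843
Steepest decrease is along −∇f: components (-0.004314 E, +0.0007843 N).
Azimuth = atan2(-0.004314, +0.0007843) = 280.3° ≈ 280°.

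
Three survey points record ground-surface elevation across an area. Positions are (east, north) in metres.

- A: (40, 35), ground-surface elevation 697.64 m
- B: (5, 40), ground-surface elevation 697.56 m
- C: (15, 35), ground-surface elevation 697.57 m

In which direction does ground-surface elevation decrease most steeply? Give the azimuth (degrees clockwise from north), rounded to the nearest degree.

Taking A as reference: B−A = (-35, 5, -0.08); C−A = (-25, 0, -0.07).
Determinant of the coordinate differences = (-35)·0 − (-25)·5 = 125.
∂z/∂x = [(-0.08)·0 − (-0.07)·5] / 125 = +0.002800
∂z/∂y = [(-35)·(-0.07) − (-25)·(-0.08)] / 125 = +0.003600
Steepest decrease is along −∇f: components (-0.002800 E, -0.003600 N).
Azimuth = atan2(-0.002800, -0.003600) = 217.9° ≈ 218°.

218°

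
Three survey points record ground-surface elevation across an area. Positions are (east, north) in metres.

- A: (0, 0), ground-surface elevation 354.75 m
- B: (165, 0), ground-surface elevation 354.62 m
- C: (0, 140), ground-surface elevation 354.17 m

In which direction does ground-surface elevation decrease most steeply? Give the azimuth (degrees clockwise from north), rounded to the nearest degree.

011°

∂z/∂x = (354.62 − 354.75) / (165 − 0) = -0.0007879
∂z/∂y = (354.17 − 354.75) / (140 − 0) = -0.004143
Steepest decrease is along −∇f: components (+0.0007879 E, +0.004143 N).
Azimuth = atan2(+0.0007879, +0.004143) = 10.8° ≈ 011°.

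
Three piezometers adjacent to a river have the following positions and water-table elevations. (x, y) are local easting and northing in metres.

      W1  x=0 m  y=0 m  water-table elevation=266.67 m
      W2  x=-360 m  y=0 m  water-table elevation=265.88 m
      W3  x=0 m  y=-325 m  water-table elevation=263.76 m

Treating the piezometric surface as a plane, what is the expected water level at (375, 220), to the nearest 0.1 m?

269.5 m

∂h/∂x = (265.88 − 266.67) / (-360 − 0) = +0.002194
∂h/∂y = (263.76 − 266.67) / (-325 − 0) = +0.008954
h(375, 220) = 266.67 + (+0.002194)·(375) + (+0.008954)·(220) = 266.67 +0.823 +1.970 = 269.463 m.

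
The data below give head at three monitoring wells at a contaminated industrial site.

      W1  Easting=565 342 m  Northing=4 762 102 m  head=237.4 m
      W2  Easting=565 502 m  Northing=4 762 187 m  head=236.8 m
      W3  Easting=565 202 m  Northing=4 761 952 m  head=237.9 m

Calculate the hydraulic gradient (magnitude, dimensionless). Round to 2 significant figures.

0.0039

Differences from W1: to W2 (Δx, Δy, Δh) = (160, 85, -0.6); to W3 = (-140, -150, +0.5).
Solve a·Δx + b·Δy = Δh: det = 160·(-150) − (-140)·85 = -12100.
∂h/∂x = [(-0.6)·(-150) − (+0.5)·85] / -12100 = -0.003926
∂h/∂y = [160·(+0.5) − (-140)·(-0.6)] / -12100 = +0.0003306
|∇h| = √(-0.003926² + 0.0003306²) = 0.00394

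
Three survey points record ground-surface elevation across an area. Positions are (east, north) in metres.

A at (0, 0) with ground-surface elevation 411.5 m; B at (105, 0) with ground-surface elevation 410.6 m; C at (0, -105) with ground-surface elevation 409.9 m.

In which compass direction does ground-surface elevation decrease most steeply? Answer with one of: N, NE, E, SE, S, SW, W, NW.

SE

∂z/∂x = (410.6 − 411.5) / (105 − 0) = -0.008571
∂z/∂y = (409.9 − 411.5) / (-105 − 0) = +0.01524
Steepest decrease is along −∇f = (+0.008571 E, -0.01524 N) → southeast.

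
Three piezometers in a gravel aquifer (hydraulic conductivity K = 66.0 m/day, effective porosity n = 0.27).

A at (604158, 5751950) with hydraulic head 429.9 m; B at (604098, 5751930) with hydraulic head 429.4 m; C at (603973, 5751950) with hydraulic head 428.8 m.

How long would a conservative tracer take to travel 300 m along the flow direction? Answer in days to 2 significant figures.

Differences from A: to B (Δx, Δy, Δh) = (-60, -20, -0.5); to C = (-185, 0, -1.1).
Determinant of the coordinate differences = (-60)·0 − (-185)·(-20) = -3700.
∂h/∂x = [(-0.5)·0 − (-1.1)·(-20)] / -3700 = +0.005946
∂h/∂y = [(-60)·(-1.1) − (-185)·(-0.5)] / -3700 = +0.007162
|∇h| = √(0.005946² + 0.007162²) = 0.009309
Seepage velocity v = K·i/n = 66.0 × 0.009309 / 0.27 = 2.276 m/day.
t = 300 / 2.276 = 131.8 days.

130 days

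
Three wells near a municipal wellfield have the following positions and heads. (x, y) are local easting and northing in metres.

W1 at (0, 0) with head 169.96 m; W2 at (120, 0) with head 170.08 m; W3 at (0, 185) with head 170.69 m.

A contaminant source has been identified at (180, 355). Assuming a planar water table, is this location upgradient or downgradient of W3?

upgradient

∂h/∂x = (170.08 − 169.96) / (120 − 0) = +0.001000
∂h/∂y = (170.69 − 169.96) / (185 − 0) = +0.003946
Head at (180, 355) = 169.96 + (+0.001000)·(180) + (+0.003946)·(355) = 171.54 m.
That is higher than the 170.69 m at W3, so the point is upgradient.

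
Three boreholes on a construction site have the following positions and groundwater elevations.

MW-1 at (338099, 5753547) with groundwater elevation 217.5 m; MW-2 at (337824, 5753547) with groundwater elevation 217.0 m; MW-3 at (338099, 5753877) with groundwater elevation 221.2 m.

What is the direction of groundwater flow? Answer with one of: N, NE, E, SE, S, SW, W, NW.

S

∂h/∂x = (217.0 − 217.5) / (337824 − 338099) = +0.001818
∂h/∂y = (221.2 − 217.5) / (5753877 − 5753547) = +0.01121
Flow = −∇h = (-0.001818 east, -0.01121 north), which points south.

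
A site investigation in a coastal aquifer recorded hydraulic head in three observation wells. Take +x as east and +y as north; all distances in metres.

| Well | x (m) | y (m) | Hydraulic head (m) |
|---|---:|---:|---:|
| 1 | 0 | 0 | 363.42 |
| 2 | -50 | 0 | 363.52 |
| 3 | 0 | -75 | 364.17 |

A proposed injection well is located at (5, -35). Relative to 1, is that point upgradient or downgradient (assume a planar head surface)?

∂h/∂x = (363.52 − 363.42) / (-50 − 0) = -0.002000
∂h/∂y = (364.17 − 363.42) / (-75 − 0) = -0.01000
Head at (5, -35) = 363.42 + (-0.002000)·(5) + (-0.01000)·(-35) = 363.76 m.
That is higher than the 363.42 m at 1, so the point is upgradient.

upgradient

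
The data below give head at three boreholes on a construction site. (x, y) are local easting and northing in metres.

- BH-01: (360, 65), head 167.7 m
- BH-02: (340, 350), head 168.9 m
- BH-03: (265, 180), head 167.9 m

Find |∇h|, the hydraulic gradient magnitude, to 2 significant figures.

Differences from BH-01: to BH-02 (Δx, Δy, Δh) = (-20, 285, +1.2); to BH-03 = (-95, 115, +0.2).
Determinant of the coordinate differences = (-20)·115 − (-95)·285 = 24775.
∂h/∂x = [(+1.2)·115 − (+0.2)·285] / 24775 = +0.003269
∂h/∂y = [(-20)·(+0.2) − (-95)·(+1.2)] / 24775 = +0.004440
|∇h| = √(0.003269² + 0.004440²) = 0.005514

0.0055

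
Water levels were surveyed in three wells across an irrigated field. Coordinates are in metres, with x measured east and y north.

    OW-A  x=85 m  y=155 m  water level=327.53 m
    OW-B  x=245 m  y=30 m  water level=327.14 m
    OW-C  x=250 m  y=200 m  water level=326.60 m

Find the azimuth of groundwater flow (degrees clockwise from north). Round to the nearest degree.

Taking OW-A as reference: OW-B−OW-A = (160, -125, -0.39); OW-C−OW-A = (165, 45, -0.93).
Solve a·Δx + b·Δy = Δh: det = 160·45 − 165·(-125) = 27825.
∂h/∂x = [(-0.39)·45 − (-0.93)·(-125)] / 27825 = -0.004809
∂h/∂y = [160·(-0.93) − 165·(-0.39)] / 27825 = -0.003035
Flow direction (−∇h) has components (+0.004809 E, +0.003035 N).
Azimuth = atan2(E, N) = atan2(+0.004809, +0.003035) = 57.7° ≈ 058°.

058°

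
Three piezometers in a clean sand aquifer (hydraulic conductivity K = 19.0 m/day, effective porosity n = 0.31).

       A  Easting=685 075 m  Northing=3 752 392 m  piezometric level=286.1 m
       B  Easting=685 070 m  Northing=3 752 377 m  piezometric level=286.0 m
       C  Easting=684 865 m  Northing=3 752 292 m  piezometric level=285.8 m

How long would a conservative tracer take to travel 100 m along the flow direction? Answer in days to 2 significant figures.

Differences from A: to B (Δx, Δy, Δh) = (-5, -15, -0.1); to C = (-210, -100, -0.3).
Determinant of the coordinate differences = (-5)·(-100) − (-210)·(-15) = -2650.
∂h/∂x = [(-0.1)·(-100) − (-0.3)·(-15)] / -2650 = -0.002075
∂h/∂y = [(-5)·(-0.3) − (-210)·(-0.1)] / -2650 = +0.007358
|∇h| = √(-0.002075² + 0.007358²) = 0.007645
Seepage velocity v = K·i/n = 19.0 × 0.007645 / 0.31 = 0.4686 m/day.
t = 100 / 0.4686 = 213.4 days.

210 days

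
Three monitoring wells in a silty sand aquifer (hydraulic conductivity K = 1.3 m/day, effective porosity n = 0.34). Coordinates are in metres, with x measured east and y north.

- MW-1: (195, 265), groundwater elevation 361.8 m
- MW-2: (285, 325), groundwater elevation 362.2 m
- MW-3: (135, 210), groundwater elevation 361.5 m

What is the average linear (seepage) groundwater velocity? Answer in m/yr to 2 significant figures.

5.2 m/yr

Three-point gradient (reference MW-1): Δ to MW-2 = (90, 60, +0.4), Δ to MW-3 = (-60, -55, -0.3).
∂h/∂x = +0.002963, ∂h/∂y = +0.002222 (det = -1350).
|∇h| = √(0.002963² + 0.002222²) = 0.003704
Seepage velocity v = K·i/n = 1.3 × 0.003704 / 0.34 = 0.01416 m/day = 5.172 m/yr.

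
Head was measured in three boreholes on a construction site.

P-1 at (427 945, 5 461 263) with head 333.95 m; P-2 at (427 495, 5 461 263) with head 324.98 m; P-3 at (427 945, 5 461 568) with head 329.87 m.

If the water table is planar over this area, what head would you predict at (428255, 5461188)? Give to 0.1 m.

341.1 m

∂h/∂x = (324.98 − 333.95) / (427495 − 427945) = +0.01993
∂h/∂y = (329.87 − 333.95) / (5461568 − 5461263) = -0.01338
h(428255, 5461188) = 333.95 + (+0.01993)·(310) + (-0.01338)·(-75) = 333.95 +6.179 +1.003 = 341.133 m.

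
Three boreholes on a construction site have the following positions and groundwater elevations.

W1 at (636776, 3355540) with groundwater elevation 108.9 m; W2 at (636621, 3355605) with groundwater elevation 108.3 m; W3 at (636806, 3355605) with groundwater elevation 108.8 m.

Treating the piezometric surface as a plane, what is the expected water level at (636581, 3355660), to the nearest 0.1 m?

With h = a·x + b·y + c and W1 as origin, the differences give:
  (-155)·a + 65·b = -0.6
  30·a + 65·b = -0.1
Eliminate b (×65 and ×65, subtract): -12025·a = -32.50 → a = ∂h/∂x = +0.002703
Back-substitute: b = ∂h/∂y = -0.002786.
h(636581, 3355660) = 108.9 + (+0.002703)·(-195) + (-0.002786)·(120) = 108.9 -0.527 -0.334 = 108.039 m.

108.0 m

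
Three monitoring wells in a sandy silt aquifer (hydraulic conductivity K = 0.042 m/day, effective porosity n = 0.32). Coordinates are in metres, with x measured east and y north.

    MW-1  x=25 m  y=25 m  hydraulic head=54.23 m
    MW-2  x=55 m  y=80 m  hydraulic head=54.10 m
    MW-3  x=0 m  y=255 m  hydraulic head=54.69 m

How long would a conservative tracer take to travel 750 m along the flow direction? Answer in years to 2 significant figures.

2300 years

With h = a·x + b·y + c and MW-1 as origin, the differences give:
  30·a + 55·b = -0.13
  (-25)·a + 230·b = +0.46
Eliminate b (×230 and ×55, subtract): 8275·a = -55.200 → a = ∂h/∂x = -0.006671
Back-substitute: b = ∂h/∂y = +0.001275.
|∇h| = √(-0.006671² + 0.001275²) = 0.006792
Seepage velocity v = K·i/n = 0.042 × 0.006792 / 0.32 = 0.0008915 m/day.
t = 750 / 0.0008915 = 8.413e+05 days = 2.3e+03 years.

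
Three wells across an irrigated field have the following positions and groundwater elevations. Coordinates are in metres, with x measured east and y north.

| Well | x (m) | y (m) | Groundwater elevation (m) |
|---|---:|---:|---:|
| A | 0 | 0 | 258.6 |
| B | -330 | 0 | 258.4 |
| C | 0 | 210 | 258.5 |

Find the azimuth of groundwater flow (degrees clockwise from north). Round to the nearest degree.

∂h/∂x = (258.4 − 258.6) / (-330 − 0) = +0.0006061
∂h/∂y = (258.5 − 258.6) / (210 − 0) = -0.0004762
Flow direction (−∇h) has components (-0.0006061 E, +0.0004762 N).
Azimuth = atan2(E, N) = atan2(-0.0006061, +0.0004762) = 308.2° ≈ 308°.

308°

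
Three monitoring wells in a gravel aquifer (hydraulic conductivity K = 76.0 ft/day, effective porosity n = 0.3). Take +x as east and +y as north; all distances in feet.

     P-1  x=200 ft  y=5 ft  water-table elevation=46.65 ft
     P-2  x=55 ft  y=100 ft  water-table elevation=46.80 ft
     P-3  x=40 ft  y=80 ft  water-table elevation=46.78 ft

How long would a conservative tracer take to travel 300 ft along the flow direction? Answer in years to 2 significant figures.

2.7 years

With h = a·x + b·y + c and P-1 as origin, the differences give:
  (-145)·a + 95·b = +0.15
  (-160)·a + 75·b = +0.13
Eliminate b (×75 and ×95, subtract): 4325·a = -1.100 → a = ∂h/∂x = -0.0002543
Back-substitute: b = ∂h/∂y = +0.001191.
|∇h| = √(-0.0002543² + 0.001191²) = 0.001218
Seepage velocity v = K·i/n = 76.0 × 0.001218 / 0.3 = 0.3086 ft/day.
t = 300 / 0.3086 = 972.1 days = 2.66 years.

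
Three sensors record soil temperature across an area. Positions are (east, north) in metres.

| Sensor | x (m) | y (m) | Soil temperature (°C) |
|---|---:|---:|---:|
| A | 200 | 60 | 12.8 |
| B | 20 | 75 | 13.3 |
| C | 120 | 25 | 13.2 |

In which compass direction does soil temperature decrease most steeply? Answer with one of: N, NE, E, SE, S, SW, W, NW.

Taking A as reference: B−A = (-180, 15, +0.5); C−A = (-80, -35, +0.4).
Solve a·Δx + b·Δy = ΔT: det = (-180)·(-35) − (-80)·15 = 7500.
∂T/∂x = [(+0.5)·(-35) − (+0.4)·15] / 7500 = -0.003133
∂T/∂y = [(-180)·(+0.4) − (-80)·(+0.5)] / 7500 = -0.004267
Steepest decrease is along −∇f = (+0.003133 E, +0.004267 N) → northeast.

NE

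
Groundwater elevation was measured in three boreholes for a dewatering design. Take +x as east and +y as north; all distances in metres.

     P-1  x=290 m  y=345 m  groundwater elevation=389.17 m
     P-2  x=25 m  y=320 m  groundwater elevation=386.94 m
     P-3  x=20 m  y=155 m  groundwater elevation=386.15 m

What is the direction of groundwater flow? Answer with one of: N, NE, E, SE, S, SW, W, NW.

SW

Taking P-1 as reference: P-2−P-1 = (-265, -25, -2.23); P-3−P-1 = (-270, -190, -3.02).
Solve a·Δx + b·Δy = Δh: det = (-265)·(-190) − (-270)·(-25) = 43600.
∂h/∂x = [(-2.23)·(-190) − (-3.02)·(-25)] / 43600 = +0.007986
∂h/∂y = [(-265)·(-3.02) − (-270)·(-2.23)] / 43600 = +0.004546
Flow = −∇h = (-0.007986 east, -0.004546 north), which points southwest.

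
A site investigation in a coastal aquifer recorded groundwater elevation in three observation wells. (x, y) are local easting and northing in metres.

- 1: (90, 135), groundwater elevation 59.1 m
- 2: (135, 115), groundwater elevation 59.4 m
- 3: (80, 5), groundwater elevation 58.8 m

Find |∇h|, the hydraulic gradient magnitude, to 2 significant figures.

Taking 1 as reference: 2−1 = (45, -20, +0.3); 3−1 = (-10, -130, -0.3).
Solve a·Δx + b·Δy = Δh: det = 45·(-130) − (-10)·(-20) = -6050.
∂h/∂x = [(+0.3)·(-130) − (-0.3)·(-20)] / -6050 = +0.007438
∂h/∂y = [45·(-0.3) − (-10)·(+0.3)] / -6050 = +0.001736
|∇h| = √(0.007438² + 0.001736²) = 0.007638

0.0076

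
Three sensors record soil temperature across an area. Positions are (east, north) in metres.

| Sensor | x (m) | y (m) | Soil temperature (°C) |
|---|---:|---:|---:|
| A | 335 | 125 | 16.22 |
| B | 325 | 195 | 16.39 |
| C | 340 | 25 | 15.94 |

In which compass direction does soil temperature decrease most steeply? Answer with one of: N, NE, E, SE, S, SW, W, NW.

SW

Taking A as reference: B−A = (-10, 70, +0.17); C−A = (5, -100, -0.28).
Determinant of the coordinate differences = (-10)·(-100) − 5·70 = 650.
∂T/∂x = [(+0.17)·(-100) − (-0.28)·70] / 650 = +0.004000
∂T/∂y = [(-10)·(-0.28) − 5·(+0.17)] / 650 = +0.003000
Steepest decrease is along −∇f = (-0.004000 E, -0.003000 N) → southwest.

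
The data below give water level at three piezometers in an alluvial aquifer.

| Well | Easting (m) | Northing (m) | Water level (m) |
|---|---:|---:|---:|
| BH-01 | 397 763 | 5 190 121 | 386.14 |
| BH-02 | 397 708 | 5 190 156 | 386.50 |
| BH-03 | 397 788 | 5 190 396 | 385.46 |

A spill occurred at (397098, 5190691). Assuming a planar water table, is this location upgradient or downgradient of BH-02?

upgradient

Differences from BH-01: to BH-02 (Δx, Δy, Δh) = (-55, 35, +0.36); to BH-03 = (25, 275, -0.68).
Solve a·Δx + b·Δy = Δh: det = (-55)·275 − 25·35 = -16000.
∂h/∂x = [(+0.36)·275 − (-0.68)·35] / -16000 = -0.007675
∂h/∂y = [(-55)·(-0.68) − 25·(+0.36)] / -16000 = -0.001775
Head at (397098, 5190691) = 386.14 + (-0.007675)·(-665) + (-0.001775)·(570) = 390.23 m.
That is higher than the 386.50 m at BH-02, so the point is upgradient.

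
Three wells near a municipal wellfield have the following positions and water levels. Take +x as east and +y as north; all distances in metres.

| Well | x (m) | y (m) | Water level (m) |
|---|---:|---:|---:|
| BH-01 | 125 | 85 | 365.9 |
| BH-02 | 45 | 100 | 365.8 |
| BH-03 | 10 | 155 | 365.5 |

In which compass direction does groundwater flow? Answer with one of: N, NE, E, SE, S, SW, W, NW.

N

Differences from BH-01: to BH-02 (Δx, Δy, Δh) = (-80, 15, -0.1); to BH-03 = (-115, 70, -0.4).
Determinant of the coordinate differences = (-80)·70 − (-115)·15 = -3875.
∂h/∂x = [(-0.1)·70 − (-0.4)·15] / -3875 = +0.0002581
∂h/∂y = [(-80)·(-0.4) − (-115)·(-0.1)] / -3875 = -0.005290
Flow = −∇h = (-0.0002581 east, +0.005290 north), which points north.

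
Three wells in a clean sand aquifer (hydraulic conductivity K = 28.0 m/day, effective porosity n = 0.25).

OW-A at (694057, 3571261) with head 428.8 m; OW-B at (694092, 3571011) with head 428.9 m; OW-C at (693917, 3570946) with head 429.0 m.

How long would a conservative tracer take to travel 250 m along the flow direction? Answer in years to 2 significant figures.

10 years

Taking OW-A as reference: OW-B−OW-A = (35, -250, +0.1); OW-C−OW-A = (-140, -315, +0.2).
Solve a·Δx + b·Δy = Δh: det = 35·(-315) − (-140)·(-250) = -46025.
∂h/∂x = [(+0.1)·(-315) − (+0.2)·(-250)] / -46025 = -0.0004020
∂h/∂y = [35·(+0.2) − (-140)·(+0.1)] / -46025 = -0.0004563
|∇h| = √(-0.0004020² + -0.0004563²) = 0.0006081
Seepage velocity v = K·i/n = 28.0 × 0.0006081 / 0.25 = 0.06811 m/day.
t = 250 / 0.06811 = 3671 days = 10.1 years.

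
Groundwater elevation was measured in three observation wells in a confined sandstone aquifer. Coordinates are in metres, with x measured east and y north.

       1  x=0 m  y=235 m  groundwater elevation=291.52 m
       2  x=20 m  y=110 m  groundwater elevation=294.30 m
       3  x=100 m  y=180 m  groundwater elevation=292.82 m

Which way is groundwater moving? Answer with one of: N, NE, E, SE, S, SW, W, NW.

N

Taking 1 as reference: 2−1 = (20, -125, +2.78); 3−1 = (100, -55, +1.30).
Determinant of the coordinate differences = 20·(-55) − 100·(-125) = 11400.
∂h/∂x = [(+2.78)·(-55) − (+1.30)·(-125)] / 11400 = +0.0008421
∂h/∂y = [20·(+1.30) − 100·(+2.78)] / 11400 = -0.02211
Flow = −∇h = (-0.0008421 east, +0.02211 north), which points north.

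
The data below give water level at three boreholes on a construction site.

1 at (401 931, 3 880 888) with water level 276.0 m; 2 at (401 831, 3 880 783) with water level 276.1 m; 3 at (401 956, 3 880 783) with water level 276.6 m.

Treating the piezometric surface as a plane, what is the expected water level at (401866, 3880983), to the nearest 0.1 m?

275.3 m

With h = a·x + b·y + c and 1 as origin, the differences give:
  (-100)·a + (-105)·b = +0.1
  25·a + (-105)·b = +0.6
Eliminate b (×(-105) and ×(-105), subtract): 13125·a = 52.50 → a = ∂h/∂x = +0.004000
Back-substitute: b = ∂h/∂y = -0.004762.
h(401866, 3880983) = 276.0 + (+0.004000)·(-65) + (-0.004762)·(95) = 276.0 -0.260 -0.452 = 275.288 m.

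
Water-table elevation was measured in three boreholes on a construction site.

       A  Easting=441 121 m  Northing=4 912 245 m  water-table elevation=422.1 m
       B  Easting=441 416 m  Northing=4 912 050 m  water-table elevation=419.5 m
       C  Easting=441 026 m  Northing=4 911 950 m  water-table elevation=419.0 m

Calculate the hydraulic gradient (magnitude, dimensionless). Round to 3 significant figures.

Taking A as reference: B−A = (295, -195, -2.6); C−A = (-95, -295, -3.1).
Solve a·Δx + b·Δy = Δh: det = 295·(-295) − (-95)·(-195) = -105550.
∂h/∂x = [(-2.6)·(-295) − (-3.1)·(-195)] / -105550 = -0.001540
∂h/∂y = [295·(-3.1) − (-95)·(-2.6)] / -105550 = +0.01100
|∇h| = √(-0.001540² + 0.01100²) = 0.01111

0.0111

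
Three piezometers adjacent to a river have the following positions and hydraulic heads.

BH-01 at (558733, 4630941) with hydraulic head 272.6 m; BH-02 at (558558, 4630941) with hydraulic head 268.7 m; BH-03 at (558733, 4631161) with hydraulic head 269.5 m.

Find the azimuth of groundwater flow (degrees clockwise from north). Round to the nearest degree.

∂h/∂x = (268.7 − 272.6) / (558558 − 558733) = +0.02229
∂h/∂y = (269.5 − 272.6) / (4631161 − 4630941) = -0.01409
Flow direction (−∇h) has components (-0.02229 E, +0.01409 N).
Azimuth = atan2(E, N) = atan2(-0.02229, +0.01409) = 302.3° ≈ 302°.

302°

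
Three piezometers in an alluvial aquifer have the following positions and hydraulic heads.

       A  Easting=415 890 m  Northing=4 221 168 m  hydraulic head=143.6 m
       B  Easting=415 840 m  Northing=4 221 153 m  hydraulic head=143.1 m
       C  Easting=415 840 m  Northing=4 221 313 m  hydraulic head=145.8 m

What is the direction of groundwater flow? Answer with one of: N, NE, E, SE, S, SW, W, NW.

Differences from A: to B (Δx, Δy, Δh) = (-50, -15, -0.5); to C = (-50, 145, +2.2).
Determinant of the coordinate differences = (-50)·145 − (-50)·(-15) = -8000.
∂h/∂x = [(-0.5)·145 − (+2.2)·(-15)] / -8000 = +0.004937
∂h/∂y = [(-50)·(+2.2) − (-50)·(-0.5)] / -8000 = +0.01688
Flow = −∇h = (-0.004937 east, -0.01688 north), which points south.

S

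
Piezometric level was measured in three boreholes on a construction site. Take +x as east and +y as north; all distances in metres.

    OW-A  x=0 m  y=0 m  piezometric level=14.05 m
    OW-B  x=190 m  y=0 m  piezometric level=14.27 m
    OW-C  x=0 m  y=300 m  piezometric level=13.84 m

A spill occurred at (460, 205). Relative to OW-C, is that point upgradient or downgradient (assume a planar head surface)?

∂h/∂x = (14.27 − 14.05) / (190 − 0) = +0.001158
∂h/∂y = (13.84 − 14.05) / (300 − 0) = -0.0007000
Head at (460, 205) = 14.05 + (+0.001158)·(460) + (-0.0007000)·(205) = 14.44 m.
That is higher than the 13.84 m at OW-C, so the point is upgradient.

upgradient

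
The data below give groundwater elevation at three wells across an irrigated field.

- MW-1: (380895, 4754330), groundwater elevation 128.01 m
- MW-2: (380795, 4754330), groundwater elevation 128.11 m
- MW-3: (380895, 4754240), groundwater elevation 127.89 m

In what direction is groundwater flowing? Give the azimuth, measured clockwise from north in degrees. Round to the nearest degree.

143°

∂h/∂x = (128.11 − 128.01) / (380795 − 380895) = -0.001000
∂h/∂y = (127.89 − 128.01) / (4754240 − 4754330) = +0.001333
Flow direction (−∇h) has components (+0.001000 E, -0.001333 N).
Azimuth = atan2(E, N) = atan2(+0.001000, -0.001333) = 143.1° ≈ 143°.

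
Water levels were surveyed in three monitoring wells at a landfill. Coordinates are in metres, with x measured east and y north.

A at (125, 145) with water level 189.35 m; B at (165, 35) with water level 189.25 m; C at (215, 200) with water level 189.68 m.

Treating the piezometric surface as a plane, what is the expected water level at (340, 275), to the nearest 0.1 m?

190.1 m

Three-point gradient (reference A): Δ to B = (40, -110, -0.10), Δ to C = (90, 55, +0.33).
∂h/∂x = +0.002545, ∂h/∂y = +0.001835 (det = 12100).
h(340, 275) = 189.35 + (+0.002545)·(215) + (+0.001835)·(130) = 189.35 +0.547 +0.239 = 190.136 m.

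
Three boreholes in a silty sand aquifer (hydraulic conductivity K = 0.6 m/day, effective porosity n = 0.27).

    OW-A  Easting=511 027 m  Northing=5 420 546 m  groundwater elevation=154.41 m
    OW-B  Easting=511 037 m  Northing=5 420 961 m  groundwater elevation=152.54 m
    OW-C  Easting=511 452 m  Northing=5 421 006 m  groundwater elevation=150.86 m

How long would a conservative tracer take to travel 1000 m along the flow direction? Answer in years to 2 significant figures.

220 years

With h = a·x + b·y + c and OW-A as origin, the differences give:
  10·a + 415·b = -1.87
  425·a + 460·b = -3.55
Eliminate b (×460 and ×415, subtract): -171775·a = 613.050 → a = ∂h/∂x = -0.003569
Back-substitute: b = ∂h/∂y = -0.004420.
|∇h| = √(-0.003569² + -0.004420²) = 0.005681
Seepage velocity v = K·i/n = 0.6 × 0.005681 / 0.27 = 0.01262 m/day.
t = 1000 / 0.01262 = 7.924e+04 days = 217 years.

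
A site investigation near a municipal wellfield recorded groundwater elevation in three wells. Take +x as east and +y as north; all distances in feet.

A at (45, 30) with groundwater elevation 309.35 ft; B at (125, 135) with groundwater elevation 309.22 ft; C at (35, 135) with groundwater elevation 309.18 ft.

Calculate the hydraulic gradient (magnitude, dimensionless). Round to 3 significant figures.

0.00164

Three-point gradient (reference A): Δ to B = (80, 105, -0.13), Δ to C = (-10, 105, -0.17).
∂h/∂x = +0.0004444, ∂h/∂y = -0.001577 (det = 9450).
|∇h| = √(0.0004444² + -0.001577²) = 0.001638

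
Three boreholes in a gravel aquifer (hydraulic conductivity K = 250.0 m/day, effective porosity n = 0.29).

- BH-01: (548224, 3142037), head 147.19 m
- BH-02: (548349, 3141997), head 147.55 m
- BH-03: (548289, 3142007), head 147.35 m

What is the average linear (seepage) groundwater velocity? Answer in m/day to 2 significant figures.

Differences from BH-01: to BH-02 (Δx, Δy, Δh) = (125, -40, +0.36); to BH-03 = (65, -30, +0.16).
Determinant of the coordinate differences = 125·(-30) − 65·(-40) = -1150.
∂h/∂x = [(+0.36)·(-30) − (+0.16)·(-40)] / -1150 = +0.003826
∂h/∂y = [125·(+0.16) − 65·(+0.36)] / -1150 = +0.002957
|∇h| = √(0.003826² + 0.002957²) = 0.004836
Seepage velocity v = K·i/n = 250.0 × 0.004836 / 0.29 = 4.169 m/day.

4.2 m/day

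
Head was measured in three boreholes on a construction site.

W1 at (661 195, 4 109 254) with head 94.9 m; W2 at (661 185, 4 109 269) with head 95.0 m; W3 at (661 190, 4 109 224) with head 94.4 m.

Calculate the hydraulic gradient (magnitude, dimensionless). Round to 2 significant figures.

0.019

With h = a·x + b·y + c and W1 as origin, the differences give:
  (-10)·a + 15·b = +0.1
  (-5)·a + (-30)·b = -0.5
Eliminate b (×(-30) and ×15, subtract): 375·a = 4.50 → a = ∂h/∂x = +0.01200
Back-substitute: b = ∂h/∂y = +0.01467.
|∇h| = √(0.01200² + 0.01467²) = 0.01895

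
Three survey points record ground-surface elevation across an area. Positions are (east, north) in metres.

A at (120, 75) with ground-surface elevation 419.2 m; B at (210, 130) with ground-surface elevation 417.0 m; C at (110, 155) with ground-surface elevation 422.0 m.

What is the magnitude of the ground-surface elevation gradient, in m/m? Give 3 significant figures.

0.0519 m/m

Differences from A: to B (Δx, Δy, Δh) = (90, 55, -2.2); to C = (-10, 80, +2.8).
Determinant of the coordinate differences = 90·80 − (-10)·55 = 7750.
∂z/∂x = [(-2.2)·80 − (+2.8)·55] / 7750 = -0.04258
∂z/∂y = [90·(+2.8) − (-10)·(-2.2)] / 7750 = +0.02968
|∇f| = √(-0.04258² + 0.02968²) = 0.0519 m/m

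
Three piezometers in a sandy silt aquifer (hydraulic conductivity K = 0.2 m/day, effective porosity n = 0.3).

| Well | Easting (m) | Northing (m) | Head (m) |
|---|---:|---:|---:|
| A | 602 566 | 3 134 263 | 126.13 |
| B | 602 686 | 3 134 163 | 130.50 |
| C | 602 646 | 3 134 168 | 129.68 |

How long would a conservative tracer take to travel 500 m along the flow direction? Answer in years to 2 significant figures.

72 years

Differences from A: to B (Δx, Δy, Δh) = (120, -100, +4.37); to C = (80, -95, +3.55).
Solve a·Δx + b·Δy = Δh: det = 120·(-95) − 80·(-100) = -3400.
∂h/∂x = [(+4.37)·(-95) − (+3.55)·(-100)] / -3400 = +0.01769
∂h/∂y = [120·(+3.55) − 80·(+4.37)] / -3400 = -0.02247
|∇h| = √(0.01769² + -0.02247²) = 0.0286
Seepage velocity v = K·i/n = 0.2 × 0.0286 / 0.3 = 0.01907 m/day.
t = 500 / 0.01907 = 2.622e+04 days = 71.8 years.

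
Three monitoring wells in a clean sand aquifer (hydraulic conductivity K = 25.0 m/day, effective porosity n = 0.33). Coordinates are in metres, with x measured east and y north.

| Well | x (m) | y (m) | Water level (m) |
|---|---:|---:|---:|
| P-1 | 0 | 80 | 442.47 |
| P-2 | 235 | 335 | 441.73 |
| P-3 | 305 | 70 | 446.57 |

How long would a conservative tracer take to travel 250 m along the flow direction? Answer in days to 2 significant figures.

Three-point gradient (reference P-1): Δ to P-2 = (235, 255, -0.74), Δ to P-3 = (305, -10, +4.10).
∂h/∂x = +0.01296, ∂h/∂y = -0.01484 (det = -80125).
|∇h| = √(0.01296² + -0.01484²) = 0.0197
Seepage velocity v = K·i/n = 25.0 × 0.0197 / 0.33 = 1.492 m/day.
t = 250 / 1.492 = 167.6 days.

170 days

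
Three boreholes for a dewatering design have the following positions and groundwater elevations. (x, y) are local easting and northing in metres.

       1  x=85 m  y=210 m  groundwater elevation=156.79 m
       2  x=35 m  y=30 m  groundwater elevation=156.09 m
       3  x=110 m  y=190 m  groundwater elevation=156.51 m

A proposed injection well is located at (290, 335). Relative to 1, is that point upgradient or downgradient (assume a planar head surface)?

downgradient

Taking 1 as reference: 2−1 = (-50, -180, -0.70); 3−1 = (25, -20, -0.28).
Solve a·Δx + b·Δy = Δh: det = (-50)·(-20) − 25·(-180) = 5500.
∂h/∂x = [(-0.70)·(-20) − (-0.28)·(-180)] / 5500 = -0.006618
∂h/∂y = [(-50)·(-0.28) − 25·(-0.70)] / 5500 = +0.005727
Head at (290, 335) = 156.79 + (-0.006618)·(205) + (+0.005727)·(125) = 156.15 m.
That is lower than the 156.79 m at 1, so the point is downgradient.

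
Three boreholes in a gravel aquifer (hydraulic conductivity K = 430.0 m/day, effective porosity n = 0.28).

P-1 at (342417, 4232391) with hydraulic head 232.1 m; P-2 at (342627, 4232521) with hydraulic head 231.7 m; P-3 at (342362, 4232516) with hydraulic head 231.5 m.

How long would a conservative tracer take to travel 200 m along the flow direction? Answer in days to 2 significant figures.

29 days

Three-point gradient (reference P-1): Δ to P-2 = (210, 130, -0.4), Δ to P-3 = (-55, 125, -0.6).
∂h/∂x = +0.0008383, ∂h/∂y = -0.004431 (det = 33400).
|∇h| = √(0.0008383² + -0.004431²) = 0.00451
Seepage velocity v = K·i/n = 430.0 × 0.00451 / 0.28 = 6.926 m/day.
t = 200 / 6.926 = 28.88 days.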